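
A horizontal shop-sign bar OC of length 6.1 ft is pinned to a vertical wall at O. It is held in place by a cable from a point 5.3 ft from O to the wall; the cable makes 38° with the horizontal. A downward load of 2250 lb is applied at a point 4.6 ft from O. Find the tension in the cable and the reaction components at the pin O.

T = 3172 lb, O_x = 2500 lb, O_y = 297.2 lb

ΣM about O: T·sin38°·5.3 − 2250·4.6 = 0 → T = 10350/(5.3·0.615661) = 3171.92 ≈ 3172 lb.
ΣF_x = 0: O_x − T·cos38° = 0 → O_x = 3171.92 × 0.788011 = 2500 lb.
ΣF_y = 0: O_y + T·sin38° − 2250 = 0 → O_y = 2250 − 3171.92 × 0.615661 = 297.2 lb.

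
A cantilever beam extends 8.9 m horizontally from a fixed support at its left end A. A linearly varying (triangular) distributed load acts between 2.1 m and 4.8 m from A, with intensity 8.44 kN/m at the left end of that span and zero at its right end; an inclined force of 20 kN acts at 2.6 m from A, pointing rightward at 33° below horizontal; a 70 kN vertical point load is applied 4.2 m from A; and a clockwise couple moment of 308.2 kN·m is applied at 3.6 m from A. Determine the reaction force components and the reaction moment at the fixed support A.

Resultant of the triangular load: ½ × 8.44 × 2.7 = 11.394 kN, acting at 3 m from A (one-third of the span from the peak).
ΣF_x = 0: A_x + 20·cos33° = 0 → A_x = -16.77 kN.
ΣF_y = 0: A_y − ½·8.44·2.7 − 20·sin33° − 70 = 0 → A_y = 92.29 kN.
ΣM about A: M_A − (½·8.44·2.7)·3 − 20·sin33°·2.6 − 70·4.2 − 308.2 = 0 → M_A = 664.7 kN·m.

A_x = -16.77 kN, A_y = 92.29 kN, M_A = 664.7 kN·m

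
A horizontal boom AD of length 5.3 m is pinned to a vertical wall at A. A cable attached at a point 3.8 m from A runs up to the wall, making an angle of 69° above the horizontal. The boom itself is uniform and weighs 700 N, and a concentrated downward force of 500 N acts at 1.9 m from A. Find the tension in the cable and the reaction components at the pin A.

ΣM about A: T·sin69°·3.8 − 700·2.65 − 500·1.9 = 0 → T = 2805/(3.8·0.93358) = 790.674 ≈ 790.7 N.
ΣF_x = 0: A_x − T·cos69° = 0 → A_x = 790.674 × 0.358368 = 283.4 N.
ΣF_y = 0: A_y + T·sin69° − 700 − 500 = 0 → A_y = 1200 − 790.674 × 0.93358 = 461.8 N.

T = 790.7 N, A_x = 283.4 N, A_y = 461.8 N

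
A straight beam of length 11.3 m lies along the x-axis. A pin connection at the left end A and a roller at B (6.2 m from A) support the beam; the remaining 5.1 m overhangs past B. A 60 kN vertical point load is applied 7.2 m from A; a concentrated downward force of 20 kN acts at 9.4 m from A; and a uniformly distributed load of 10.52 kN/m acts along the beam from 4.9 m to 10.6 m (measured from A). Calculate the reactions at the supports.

Resultant of the distributed load: 10.52 × 5.7 = 59.964 kN at 7.75 m from A.
Moments about A: B_y·6.2 − 60·7.2 − 20·9.4 − (10.52·5.7)·7.75 = 0 → B_y = 1084.721/6.2 = 174.955 ≈ 175.0 kN.
ΣF_y = 0: A_y + 174.955 − 60 − 20 − 10.52·5.7 = 0 → A_y = -34.99 kN.
ΣF_x = 0: no horizontal applied forces, so A_x = 0.

A_x = 0, A_y = -34.99 kN, B_y = 175.0 kN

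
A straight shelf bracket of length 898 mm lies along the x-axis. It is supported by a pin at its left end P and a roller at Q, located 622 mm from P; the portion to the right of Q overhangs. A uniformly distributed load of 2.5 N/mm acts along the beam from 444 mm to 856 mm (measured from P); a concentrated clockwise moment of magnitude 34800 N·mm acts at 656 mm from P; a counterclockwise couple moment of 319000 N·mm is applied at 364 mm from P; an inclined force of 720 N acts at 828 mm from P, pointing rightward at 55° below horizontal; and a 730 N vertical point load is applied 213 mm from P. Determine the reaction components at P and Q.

Resultant of the distributed load: 2.5 × 412 = 1030 N at 650 mm from P.
Moments about P: Q_y·622 − (2.5·412)·650 − 34800 + 319000 − 720·sin55°·828 − 730·213 = 0 → Q_y = 1029140/622 = 1654.57 ≈ 1655 N.
ΣF_y = 0: P_y + 1654.57 − 2.5·412 − 720·sin55° − 730 = 0 → P_y = 695.2 N.
ΣF_x = 0: P_x + 720·cos55° = 0 → P_x = -413.0 N.

P_x = -413.0 N, P_y = 695.2 N, Q_y = 1655 N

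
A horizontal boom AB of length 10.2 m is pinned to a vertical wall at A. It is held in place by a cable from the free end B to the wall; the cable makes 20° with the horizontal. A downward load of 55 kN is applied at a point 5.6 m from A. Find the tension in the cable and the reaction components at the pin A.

ΣM about A: T·sin20°·10.2 − 55·5.6 = 0 → T = 308/(10.2·0.34202) = 88.2875 ≈ 88.29 kN.
ΣF_x = 0: A_x − T·cos20° = 0 → A_x = 88.2875 × 0.939693 = 82.96 kN.
ΣF_y = 0: A_y + T·sin20° − 55 = 0 → A_y = 55 − 88.2875 × 0.34202 = 24.80 kN.

T = 88.29 kN, A_x = 82.96 kN, A_y = 24.80 kN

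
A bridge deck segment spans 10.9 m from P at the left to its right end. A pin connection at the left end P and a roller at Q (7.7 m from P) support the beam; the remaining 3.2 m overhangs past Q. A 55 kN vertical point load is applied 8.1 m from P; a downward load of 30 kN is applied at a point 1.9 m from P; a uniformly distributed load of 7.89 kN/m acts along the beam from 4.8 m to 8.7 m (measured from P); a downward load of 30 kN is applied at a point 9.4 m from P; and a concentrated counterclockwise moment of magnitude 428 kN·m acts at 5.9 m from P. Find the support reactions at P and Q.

P_x = 0, P_y = 72.50 kN, Q_y = 73.27 kN

Resultant of the distributed load: 7.89 × 3.9 = 30.771 kN at 6.75 m from P.
ΣM about P: Q_y·7.7 − 55·8.1 − 30·1.9 − (7.89·3.9)·6.75 − 30·9.4 + 428 = 0 → Q_y = 564.20425/7.7 = 73.2733 ≈ 73.27 kN.
ΣF_y = 0: P_y + 73.2733 − 55 − 30 − 7.89·3.9 − 30 = 0 → P_y = 72.50 kN.
ΣF_x = 0: no horizontal applied forces, so P_x = 0.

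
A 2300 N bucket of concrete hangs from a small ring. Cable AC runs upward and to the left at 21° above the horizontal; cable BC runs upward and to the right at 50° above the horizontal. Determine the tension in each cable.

ΣF_x = 0: −T_AC·cos21° + T_BC·cos50° = 0 → T_BC = 1.45239·T_AC.
ΣF_y = 0: T_AC·sin21° + T_BC·sin50° = 2300.
Substitute: T_AC·(0.358368 + 1.45239·0.766044) = 2300 → T_AC = 1563.6 ≈ 1564 N.
Then T_BC = 1.45239 × 1563.6 = 2271 N.

T_AC = 1564 N, T_BC = 2271 N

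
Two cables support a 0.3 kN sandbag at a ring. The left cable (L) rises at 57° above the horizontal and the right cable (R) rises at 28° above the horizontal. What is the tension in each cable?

ΣF_x = 0: −T_L·cos57° + T_R·cos28° = 0 → T_R = 0.616842·T_L.
ΣF_y = 0: T_L·sin57° + T_R·sin28° = 0.3.
Substitute: T_L·(0.838671 + 0.616842·0.469472) = 0.3 → T_L = 0.265896 ≈ 0.2659 kN.
Then T_R = 0.616842 × 0.265896 = 0.1640 kN.

T_L = 0.2659 kN, T_R = 0.1640 kN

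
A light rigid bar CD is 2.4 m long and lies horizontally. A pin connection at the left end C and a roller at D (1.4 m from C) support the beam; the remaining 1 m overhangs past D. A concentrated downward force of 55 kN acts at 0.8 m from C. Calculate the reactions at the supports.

C_x = 0, C_y = 23.57 kN, D_y = 31.43 kN

Taking moments about C: D_y·1.4 − 55·0.8 = 0 → D_y = 44/1.4 = 31.4286 ≈ 31.43 kN.
ΣF_y = 0: C_y + 31.4286 − 55 = 0 → C_y = 23.57 kN.
ΣF_x = 0: no horizontal applied forces, so C_x = 0.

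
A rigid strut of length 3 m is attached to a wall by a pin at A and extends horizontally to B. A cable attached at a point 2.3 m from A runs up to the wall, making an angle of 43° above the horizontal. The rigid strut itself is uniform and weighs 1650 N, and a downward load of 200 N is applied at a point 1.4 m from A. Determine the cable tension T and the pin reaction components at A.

ΣM about A: T·sin43°·2.3 − 1650·1.5 − 200·1.4 = 0 → T = 2755/(2.3·0.681998) = 1756.35 ≈ 1756 N.
ΣF_x = 0: A_x − T·cos43° = 0 → A_x = 1756.35 × 0.731354 = 1285 N.
ΣF_y = 0: A_y + T·sin43° − 1650 − 200 = 0 → A_y = 1850 − 1756.35 × 0.681998 = 652.2 N.

T = 1756 N, A_x = 1285 N, A_y = 652.2 N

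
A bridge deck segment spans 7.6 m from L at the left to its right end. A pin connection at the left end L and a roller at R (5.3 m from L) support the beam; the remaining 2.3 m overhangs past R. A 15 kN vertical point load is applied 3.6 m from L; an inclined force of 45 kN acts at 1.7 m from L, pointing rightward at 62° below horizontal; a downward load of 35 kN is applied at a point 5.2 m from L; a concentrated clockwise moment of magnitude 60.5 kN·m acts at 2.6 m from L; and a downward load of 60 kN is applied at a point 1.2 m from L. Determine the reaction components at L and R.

L_x = -21.13 kN, L_y = 67.46 kN, R_y = 82.27 kN

ΣM about L: R_y·5.3 − 15·3.6 − 45·sin62°·1.7 − 35·5.2 − 60.5 − 60·1.2 = 0 → R_y = 436.045/5.3 = 82.2726 ≈ 82.27 kN.
ΣF_y = 0: L_y + 82.2726 − 15 − 45·sin62° − 35 − 60 = 0 → L_y = 67.46 kN.
ΣF_x = 0: L_x + 45·cos62° = 0 → L_x = -21.13 kN.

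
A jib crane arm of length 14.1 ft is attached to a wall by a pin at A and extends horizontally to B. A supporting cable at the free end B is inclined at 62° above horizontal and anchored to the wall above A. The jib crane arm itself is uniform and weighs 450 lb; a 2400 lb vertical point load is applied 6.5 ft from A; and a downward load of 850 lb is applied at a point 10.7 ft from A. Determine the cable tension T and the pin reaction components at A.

T = 2238 lb, A_x = 1051 lb, A_y = 1724 lb

ΣM about A: T·sin62°·14.1 − 450·7.05 − 2400·6.5 − 850·10.7 = 0 → T = 27867.5/(14.1·0.882948) = 2238.43 ≈ 2238 lb.
ΣF_x = 0: A_x − T·cos62° = 0 → A_x = 2238.43 × 0.469472 = 1051 lb.
ΣF_y = 0: A_y + T·sin62° − 450 − 2400 − 850 = 0 → A_y = 3700 − 2238.43 × 0.882948 = 1724 lb.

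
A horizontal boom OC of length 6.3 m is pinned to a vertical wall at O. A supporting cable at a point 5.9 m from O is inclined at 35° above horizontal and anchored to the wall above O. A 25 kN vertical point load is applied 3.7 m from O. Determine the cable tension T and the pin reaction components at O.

ΣM about O: T·sin35°·5.9 − 25·3.7 = 0 → T = 92.5/(5.9·0.573576) = 27.3337 ≈ 27.33 kN.
ΣF_x = 0: O_x − T·cos35° = 0 → O_x = 27.3337 × 0.819152 = 22.39 kN.
ΣF_y = 0: O_y + T·sin35° − 25 = 0 → O_y = 25 − 27.3337 × 0.573576 = 9.322 kN.

T = 27.33 kN, O_x = 22.39 kN, O_y = 9.322 kN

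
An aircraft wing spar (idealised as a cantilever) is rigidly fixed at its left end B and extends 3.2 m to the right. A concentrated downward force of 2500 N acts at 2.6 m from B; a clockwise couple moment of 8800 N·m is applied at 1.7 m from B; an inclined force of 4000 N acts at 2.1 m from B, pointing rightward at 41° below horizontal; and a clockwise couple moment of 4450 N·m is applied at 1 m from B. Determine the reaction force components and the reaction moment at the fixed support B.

B_x = -3019 N, B_y = 5124 N, M_B = 25260 N·m

ΣF_x = 0: B_x + 4000·cos41° = 0 → B_x = -3019 N.
ΣF_y = 0: B_y − 2500 − 4000·sin41° = 0 → B_y = 5124 N.
ΣM about B: M_B − 2500·2.6 − 8800 − 4000·sin41°·2.1 − 4450 = 0 → M_B = 25260 N·m.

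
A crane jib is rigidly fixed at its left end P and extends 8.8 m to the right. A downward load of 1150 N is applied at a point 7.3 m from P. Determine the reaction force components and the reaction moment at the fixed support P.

ΣF_x = 0: P_x = 0.
ΣF_y = 0: P_y − 1150 = 0 → P_y = 1150 N.
ΣM about P: M_P − 1150·7.3 = 0 → M_P = 8395 N·m.

P_x = 0, P_y = 1150 N, M_P = 8395 N·m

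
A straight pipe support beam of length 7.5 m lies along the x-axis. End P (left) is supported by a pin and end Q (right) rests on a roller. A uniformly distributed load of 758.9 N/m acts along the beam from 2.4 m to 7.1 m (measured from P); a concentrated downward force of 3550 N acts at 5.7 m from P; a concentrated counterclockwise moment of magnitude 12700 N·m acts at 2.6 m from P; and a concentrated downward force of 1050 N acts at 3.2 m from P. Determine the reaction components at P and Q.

P_x = 0, P_y = 4455 N, Q_y = 3712 N

Resultant of the distributed load: 758.9 × 4.7 = 3566.83 N at 4.75 m from P.
Taking moments about P: Q_y·7.5 − (758.9·4.7)·4.75 − 3550·5.7 + 12700 − 1050·3.2 = 0 → Q_y = 27837.4425/7.5 = 3711.66 ≈ 3712 N.
ΣF_y = 0: P_y + 3711.66 − 758.9·4.7 − 3550 − 1050 = 0 → P_y = 4455 N.
ΣF_x = 0: no horizontal applied forces, so P_x = 0.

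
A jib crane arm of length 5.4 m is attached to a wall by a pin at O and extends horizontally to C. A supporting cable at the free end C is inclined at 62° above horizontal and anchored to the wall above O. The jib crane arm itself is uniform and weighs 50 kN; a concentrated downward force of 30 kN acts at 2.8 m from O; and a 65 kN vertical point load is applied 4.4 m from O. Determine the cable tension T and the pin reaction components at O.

ΣM about O: T·sin62°·5.4 − 50·2.7 − 30·2.8 − 65·4.4 = 0 → T = 505/(5.4·0.882948) = 105.916 ≈ 105.9 kN.
ΣF_x = 0: O_x − T·cos62° = 0 → O_x = 105.916 × 0.469472 = 49.72 kN.
ΣF_y = 0: O_y + T·sin62° − 50 − 30 − 65 = 0 → O_y = 145 − 105.916 × 0.882948 = 51.48 kN.

T = 105.9 kN, O_x = 49.72 kN, O_y = 51.48 kN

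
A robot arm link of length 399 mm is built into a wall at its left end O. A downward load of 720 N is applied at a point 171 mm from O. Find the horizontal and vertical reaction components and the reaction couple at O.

O_x = 0, O_y = 720.0 N, M_O = 123100 N·mm

ΣF_x = 0: O_x = 0.
ΣF_y = 0: O_y − 720 = 0 → O_y = 720.0 N.
ΣM about O: M_O − 720·171 = 0 → M_O = 123100 N·mm.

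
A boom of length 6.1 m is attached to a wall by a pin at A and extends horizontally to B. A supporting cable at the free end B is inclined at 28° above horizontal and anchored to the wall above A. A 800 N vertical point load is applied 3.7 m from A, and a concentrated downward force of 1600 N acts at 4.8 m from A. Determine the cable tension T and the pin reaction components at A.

T = 3715 N, A_x = 3280 N, A_y = 655.7 N

ΣM about A: T·sin28°·6.1 − 800·3.7 − 1600·4.8 = 0 → T = 10640/(6.1·0.469472) = 3715.37 ≈ 3715 N.
ΣF_x = 0: A_x − T·cos28° = 0 → A_x = 3715.37 × 0.882948 = 3280 N.
ΣF_y = 0: A_y + T·sin28° − 800 − 1600 = 0 → A_y = 2400 − 3715.37 × 0.469472 = 655.7 N.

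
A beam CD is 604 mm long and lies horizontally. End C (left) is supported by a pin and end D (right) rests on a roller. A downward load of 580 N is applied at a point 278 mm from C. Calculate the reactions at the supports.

Taking moments about C: D_y·604 − 580·278 = 0 → D_y = 161240/604 = 266.954 ≈ 267.0 N.
ΣF_y = 0: C_y + 266.954 − 580 = 0 → C_y = 313.0 N.
ΣF_x = 0: no horizontal applied forces, so C_x = 0.

C_x = 0, C_y = 313.0 N, D_y = 267.0 N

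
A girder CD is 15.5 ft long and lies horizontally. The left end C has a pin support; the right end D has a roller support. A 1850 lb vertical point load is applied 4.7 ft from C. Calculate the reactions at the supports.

Taking moments about C: D_y·15.5 − 1850·4.7 = 0 → D_y = 8695/15.5 = 560.968 ≈ 561.0 lb.
ΣF_y = 0: C_y + 560.968 − 1850 = 0 → C_y = 1289 lb.
ΣF_x = 0: no horizontal applied forces, so C_x = 0.

C_x = 0, C_y = 1289 lb, D_y = 561.0 lb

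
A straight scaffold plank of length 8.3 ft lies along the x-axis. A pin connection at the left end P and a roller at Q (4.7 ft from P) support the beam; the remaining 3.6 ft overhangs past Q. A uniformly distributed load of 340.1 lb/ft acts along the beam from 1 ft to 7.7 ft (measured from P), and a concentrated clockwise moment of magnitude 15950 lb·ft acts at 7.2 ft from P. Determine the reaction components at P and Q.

P_x = 0, P_y = -3224 lb, Q_y = 5503 lb

Resultant of the distributed load: 340.1 × 6.7 = 2278.67 lb at 4.35 ft from P.
Moments about P: Q_y·4.7 − (340.1·6.7)·4.35 − 15950 = 0 → Q_y = 25862.2145/4.7 = 5502.6 ≈ 5503 lb.
ΣF_y = 0: P_y + 5502.6 − 340.1·6.7 = 0 → P_y = -3224 lb.
ΣF_x = 0: no horizontal applied forces, so P_x = 0.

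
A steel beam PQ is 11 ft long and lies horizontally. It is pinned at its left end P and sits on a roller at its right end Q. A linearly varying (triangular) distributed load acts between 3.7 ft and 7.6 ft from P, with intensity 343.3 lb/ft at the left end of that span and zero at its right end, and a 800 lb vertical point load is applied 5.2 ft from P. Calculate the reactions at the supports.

P_x = 0, P_y = 787.0 lb, Q_y = 682.5 lb

Resultant of the triangular load: ½ × 343.3 × 3.9 = 669.435 lb, acting at 5 ft from P (one-third of the span from the peak).
ΣM about P: Q_y·11 − (½·343.3·3.9)·5 − 800·5.2 = 0 → Q_y = 7507.175/11 = 682.47 ≈ 682.5 lb.
ΣF_y = 0: P_y + 682.47 − ½·343.3·3.9 − 800 = 0 → P_y = 787.0 lb.
ΣF_x = 0: no horizontal applied forces, so P_x = 0.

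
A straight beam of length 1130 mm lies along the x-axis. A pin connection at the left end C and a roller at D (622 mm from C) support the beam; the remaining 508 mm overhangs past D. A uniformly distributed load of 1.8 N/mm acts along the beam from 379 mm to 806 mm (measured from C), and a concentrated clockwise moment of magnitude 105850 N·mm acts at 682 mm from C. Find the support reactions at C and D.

C_x = 0, C_y = -133.7 N, D_y = 902.3 N

Resultant of the distributed load: 1.8 × 427 = 768.6 N at 592.5 mm from C.
ΣM about C: D_y·622 − (1.8·427)·592.5 − 105850 = 0 → D_y = 561245.5/622 = 902.324 ≈ 902.3 N.
ΣF_y = 0: C_y + 902.324 − 1.8·427 = 0 → C_y = -133.7 N.
ΣF_x = 0: no horizontal applied forces, so C_x = 0.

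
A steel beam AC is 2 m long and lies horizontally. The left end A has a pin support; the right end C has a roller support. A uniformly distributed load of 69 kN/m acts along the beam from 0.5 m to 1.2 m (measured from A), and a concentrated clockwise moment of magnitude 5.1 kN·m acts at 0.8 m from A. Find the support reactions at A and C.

A_x = 0, A_y = 25.22 kN, C_y = 23.08 kN

Resultant of the distributed load: 69 × 0.7 = 48.3 kN at 0.85 m from A.
Taking moments about A: C_y·2 − (69·0.7)·0.85 − 5.1 = 0 → C_y = 46.155/2 = 23.0775 ≈ 23.08 kN.
ΣF_y = 0: A_y + 23.0775 − 69·0.7 = 0 → A_y = 25.22 kN.
ΣF_x = 0: no horizontal applied forces, so A_x = 0.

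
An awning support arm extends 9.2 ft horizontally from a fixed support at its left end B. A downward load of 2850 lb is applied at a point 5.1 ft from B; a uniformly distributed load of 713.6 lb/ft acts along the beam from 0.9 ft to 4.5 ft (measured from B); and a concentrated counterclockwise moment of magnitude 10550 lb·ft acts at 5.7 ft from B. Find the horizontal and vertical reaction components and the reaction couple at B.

Resultant of the distributed load: 713.6 × 3.6 = 2568.96 lb at 2.7 ft from B.
ΣF_x = 0: B_x = 0.
ΣF_y = 0: B_y − 2850 − 713.6·3.6 = 0 → B_y = 5419 lb.
ΣM about B: M_B − 2850·5.1 − (713.6·3.6)·2.7 + 10550 = 0 → M_B = 10920 lb·ft.

B_x = 0, B_y = 5419 lb, M_B = 10920 lb·ft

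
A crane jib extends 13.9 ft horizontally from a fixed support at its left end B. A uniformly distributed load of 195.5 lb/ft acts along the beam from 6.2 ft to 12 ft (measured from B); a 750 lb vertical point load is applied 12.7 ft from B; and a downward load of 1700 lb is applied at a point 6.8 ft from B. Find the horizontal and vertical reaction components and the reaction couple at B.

Resultant of the distributed load: 195.5 × 5.8 = 1133.9 lb at 9.1 ft from B.
ΣF_x = 0: B_x = 0.
ΣF_y = 0: B_y − 195.5·5.8 − 750 − 1700 = 0 → B_y = 3584 lb.
ΣM about B: M_B − (195.5·5.8)·9.1 − 750·12.7 − 1700·6.8 = 0 → M_B = 31400 lb·ft.

B_x = 0, B_y = 3584 lb, M_B = 31400 lb·ft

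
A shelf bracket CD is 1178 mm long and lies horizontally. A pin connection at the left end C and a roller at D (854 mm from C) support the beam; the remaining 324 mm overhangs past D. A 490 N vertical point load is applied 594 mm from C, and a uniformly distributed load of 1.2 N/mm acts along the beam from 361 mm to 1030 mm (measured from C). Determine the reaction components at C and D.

Resultant of the distributed load: 1.2 × 669 = 802.8 N at 695.5 mm from C.
Taking moments about C: D_y·854 − 490·594 − (1.2·669)·695.5 = 0 → D_y = 849407.4/854 = 994.622 ≈ 994.6 N.
ΣF_y = 0: C_y + 994.622 − 490 − 1.2·669 = 0 → C_y = 298.2 N.
ΣF_x = 0: no horizontal applied forces, so C_x = 0.

C_x = 0, C_y = 298.2 N, D_y = 994.6 N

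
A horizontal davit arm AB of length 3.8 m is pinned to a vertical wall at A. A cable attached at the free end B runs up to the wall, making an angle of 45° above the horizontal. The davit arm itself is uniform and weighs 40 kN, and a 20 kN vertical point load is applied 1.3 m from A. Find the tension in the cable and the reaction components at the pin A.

T = 37.96 kN, A_x = 26.84 kN, A_y = 33.16 kN

ΣM about A: T·sin45°·3.8 − 40·1.9 − 20·1.3 = 0 → T = 102/(3.8·0.707107) = 37.9605 ≈ 37.96 kN.
ΣF_x = 0: A_x − T·cos45° = 0 → A_x = 37.9605 × 0.707107 = 26.84 kN.
ΣF_y = 0: A_y + T·sin45° − 40 − 20 = 0 → A_y = 60 − 37.9605 × 0.707107 = 33.16 kN.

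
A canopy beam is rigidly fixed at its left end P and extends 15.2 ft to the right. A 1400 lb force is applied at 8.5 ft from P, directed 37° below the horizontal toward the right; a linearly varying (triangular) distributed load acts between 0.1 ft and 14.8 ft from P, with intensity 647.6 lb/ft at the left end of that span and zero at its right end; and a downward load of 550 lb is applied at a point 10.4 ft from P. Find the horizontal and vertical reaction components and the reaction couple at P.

Resultant of the triangular load: ½ × 647.6 × 14.7 = 4759.86 lb, acting at 5 ft from P (one-third of the span from the peak).
ΣF_x = 0: P_x + 1400·cos37° = 0 → P_x = -1118 lb.
ΣF_y = 0: P_y − 1400·sin37° − ½·647.6·14.7 − 550 = 0 → P_y = 6152 lb.
ΣM about P: M_P − 1400·sin37°·8.5 − (½·647.6·14.7)·5 − 550·10.4 = 0 → M_P = 36680 lb·ft.

P_x = -1118 lb, P_y = 6152 lb, M_P = 36680 lb·ft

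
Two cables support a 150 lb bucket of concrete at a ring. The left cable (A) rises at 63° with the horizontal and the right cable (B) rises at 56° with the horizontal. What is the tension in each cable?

T_A = 95.90 lb, T_B = 77.86 lb

ΣF_x = 0: −T_A·cos63° + T_B·cos56° = 0 → T_B = 0.811867·T_A.
ΣF_y = 0: T_A·sin63° + T_B·sin56° = 150.
Substitute: T_A·(0.891007 + 0.811867·0.829038) = 150 → T_A = 95.9033 ≈ 95.90 lb.
Then T_B = 0.811867 × 95.9033 = 77.86 lb.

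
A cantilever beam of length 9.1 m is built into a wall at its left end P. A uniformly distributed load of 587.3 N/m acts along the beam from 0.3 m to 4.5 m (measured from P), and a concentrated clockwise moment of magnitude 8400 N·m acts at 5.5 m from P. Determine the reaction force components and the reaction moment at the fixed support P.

Resultant of the distributed load: 587.3 × 4.2 = 2466.66 N at 2.4 m from P.
ΣF_x = 0: P_x = 0.
ΣF_y = 0: P_y − 587.3·4.2 = 0 → P_y = 2467 N.
ΣM about P: M_P − (587.3·4.2)·2.4 − 8400 = 0 → M_P = 14320 N·m.

P_x = 0, P_y = 2467 N, M_P = 14320 N·m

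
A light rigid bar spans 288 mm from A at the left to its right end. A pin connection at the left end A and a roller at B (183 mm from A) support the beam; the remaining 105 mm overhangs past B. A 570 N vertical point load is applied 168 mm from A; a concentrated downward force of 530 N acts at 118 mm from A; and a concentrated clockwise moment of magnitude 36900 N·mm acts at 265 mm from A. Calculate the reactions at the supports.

A_x = 0, A_y = 33.33 N, B_y = 1067 N

Moments about A: B_y·183 − 570·168 − 530·118 − 36900 = 0 → B_y = 195200/183 = 1066.67 ≈ 1067 N.
ΣF_y = 0: A_y + 1066.67 − 570 − 530 = 0 → A_y = 33.33 N.
ΣF_x = 0: no horizontal applied forces, so A_x = 0.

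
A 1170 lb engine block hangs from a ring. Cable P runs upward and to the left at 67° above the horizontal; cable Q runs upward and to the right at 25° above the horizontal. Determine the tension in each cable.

T_P = 1061 lb, T_Q = 457.4 lb

ΣF_x = 0: −T_P·cos67° + T_Q·cos25° = 0 → T_Q = 0.431124·T_P.
ΣF_y = 0: T_P·sin67° + T_Q·sin25° = 1170.
Substitute: T_P·(0.920505 + 0.431124·0.422618) = 1170 → T_P = 1061.03 ≈ 1061 lb.
Then T_Q = 0.431124 × 1061.03 = 457.4 lb.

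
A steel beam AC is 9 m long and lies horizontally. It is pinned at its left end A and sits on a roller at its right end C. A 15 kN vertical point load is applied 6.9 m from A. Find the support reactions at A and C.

ΣM about A: C_y·9 − 15·6.9 = 0 → C_y = 103.5/9 = 11.50 kN.
ΣF_y = 0: A_y + 11.5 − 15 = 0 → A_y = 3.500 kN.
ΣF_x = 0: no horizontal applied forces, so A_x = 0.

A_x = 0, A_y = 3.500 kN, C_y = 11.50 kN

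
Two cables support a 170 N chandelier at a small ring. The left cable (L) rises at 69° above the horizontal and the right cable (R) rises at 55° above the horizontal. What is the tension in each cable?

T_L = 117.6 N, T_R = 73.49 N

ΣF_x = 0: −T_L·cos69° + T_R·cos55° = 0 → T_R = 0.624795·T_L.
ΣF_y = 0: T_L·sin69° + T_R·sin55° = 170.
Substitute: T_L·(0.93358 + 0.624795·0.819152) = 170 → T_L = 117.616 ≈ 117.6 N.
Then T_R = 0.624795 × 117.616 = 73.49 N.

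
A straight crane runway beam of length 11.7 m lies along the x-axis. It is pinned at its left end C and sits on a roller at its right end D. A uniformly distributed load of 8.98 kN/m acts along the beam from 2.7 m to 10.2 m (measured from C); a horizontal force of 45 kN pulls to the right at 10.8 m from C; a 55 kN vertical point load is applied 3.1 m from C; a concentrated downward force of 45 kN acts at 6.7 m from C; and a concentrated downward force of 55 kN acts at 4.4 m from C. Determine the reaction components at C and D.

Resultant of the distributed load: 8.98 × 7.5 = 67.35 kN at 6.45 m from C.
Taking moments about C: D_y·11.7 − (8.98·7.5)·6.45 − 55·3.1 − 45·6.7 − 55·4.4 = 0 → D_y = 1148.4075/11.7 = 98.1545 ≈ 98.15 kN.
ΣF_y = 0: C_y + 98.1545 − 8.98·7.5 − 55 − 45 − 55 = 0 → C_y = 124.2 kN.
ΣF_x = 0: C_x + 45 = 0 → C_x = -45.00 kN.

C_x = -45.00 kN, C_y = 124.2 kN, D_y = 98.15 kN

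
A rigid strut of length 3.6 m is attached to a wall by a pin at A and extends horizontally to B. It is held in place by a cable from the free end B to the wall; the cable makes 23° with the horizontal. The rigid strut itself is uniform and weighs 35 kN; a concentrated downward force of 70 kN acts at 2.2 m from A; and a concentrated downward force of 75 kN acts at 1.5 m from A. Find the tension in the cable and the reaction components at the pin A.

ΣM about A: T·sin23°·3.6 − 35·1.8 − 70·2.2 − 75·1.5 = 0 → T = 329.5/(3.6·0.390731) = 234.248 ≈ 234.2 kN.
ΣF_x = 0: A_x − T·cos23° = 0 → A_x = 234.248 × 0.920505 = 215.6 kN.
ΣF_y = 0: A_y + T·sin23° − 35 − 70 − 75 = 0 → A_y = 180 − 234.248 × 0.390731 = 88.47 kN.

T = 234.2 kN, A_x = 215.6 kN, A_y = 88.47 kN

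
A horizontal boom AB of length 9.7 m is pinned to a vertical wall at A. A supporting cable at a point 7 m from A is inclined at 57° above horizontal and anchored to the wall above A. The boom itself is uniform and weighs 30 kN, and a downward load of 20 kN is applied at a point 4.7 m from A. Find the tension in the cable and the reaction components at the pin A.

T = 40.80 kN, A_x = 22.22 kN, A_y = 15.79 kN

ΣM about A: T·sin57°·7 − 30·4.85 − 20·4.7 = 0 → T = 239.5/(7·0.838671) = 40.7958 ≈ 40.80 kN.
ΣF_x = 0: A_x − T·cos57° = 0 → A_x = 40.7958 × 0.544639 = 22.22 kN.
ΣF_y = 0: A_y + T·sin57° − 30 − 20 = 0 → A_y = 50 − 40.7958 × 0.838671 = 15.79 kN.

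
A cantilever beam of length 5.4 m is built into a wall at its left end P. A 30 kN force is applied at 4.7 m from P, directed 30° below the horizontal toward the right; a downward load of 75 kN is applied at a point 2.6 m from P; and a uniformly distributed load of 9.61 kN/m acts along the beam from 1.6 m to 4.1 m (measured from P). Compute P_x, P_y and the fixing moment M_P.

P_x = -25.98 kN, P_y = 114.0 kN, M_P = 334.0 kN·m

Resultant of the distributed load: 9.61 × 2.5 = 24.025 kN at 2.85 m from P.
ΣF_x = 0: P_x + 30·cos30° = 0 → P_x = -25.98 kN.
ΣF_y = 0: P_y − 30·sin30° − 75 − 9.61·2.5 = 0 → P_y = 114.0 kN.
ΣM about P: M_P − 30·sin30°·4.7 − 75·2.6 − (9.61·2.5)·2.85 = 0 → M_P = 334.0 kN·m.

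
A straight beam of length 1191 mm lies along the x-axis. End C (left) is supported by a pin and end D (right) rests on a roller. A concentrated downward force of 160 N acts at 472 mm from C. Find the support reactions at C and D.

ΣM about C: D_y·1191 − 160·472 = 0 → D_y = 75520/1191 = 63.4089 ≈ 63.41 N.
ΣF_y = 0: C_y + 63.4089 − 160 = 0 → C_y = 96.59 N.
ΣF_x = 0: no horizontal applied forces, so C_x = 0.

C_x = 0, C_y = 96.59 N, D_y = 63.41 N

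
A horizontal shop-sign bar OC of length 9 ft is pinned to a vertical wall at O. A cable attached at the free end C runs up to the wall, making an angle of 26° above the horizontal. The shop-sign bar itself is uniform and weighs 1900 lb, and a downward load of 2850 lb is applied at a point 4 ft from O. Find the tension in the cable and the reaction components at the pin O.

T = 5057 lb, O_x = 4545 lb, O_y = 2533 lb

ΣM about O: T·sin26°·9 − 1900·4.5 − 2850·4 = 0 → T = 19950/(9·0.438371) = 5056.6 ≈ 5057 lb.
ΣF_x = 0: O_x − T·cos26° = 0 → O_x = 5056.6 × 0.898794 = 4545 lb.
ΣF_y = 0: O_y + T·sin26° − 1900 − 2850 = 0 → O_y = 4750 − 5056.6 × 0.438371 = 2533 lb.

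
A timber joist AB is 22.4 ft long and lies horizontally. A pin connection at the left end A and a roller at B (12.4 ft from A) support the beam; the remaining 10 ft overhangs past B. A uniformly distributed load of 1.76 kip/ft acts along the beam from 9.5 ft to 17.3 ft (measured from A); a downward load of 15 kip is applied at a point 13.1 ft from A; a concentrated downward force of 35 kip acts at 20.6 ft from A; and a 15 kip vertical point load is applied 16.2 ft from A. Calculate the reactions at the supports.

Resultant of the distributed load: 1.76 × 7.8 = 13.728 kip at 13.4 ft from A.
Taking moments about A: B_y·12.4 − (1.76·7.8)·13.4 − 15·13.1 − 35·20.6 − 15·16.2 = 0 → B_y = 1344.4552/12.4 = 108.424 ≈ 108.4 kip.
ΣF_y = 0: A_y + 108.424 − 1.76·7.8 − 15 − 35 − 15 = 0 → A_y = -29.70 kip.
ΣF_x = 0: no horizontal applied forces, so A_x = 0.

A_x = 0, A_y = -29.70 kip, B_y = 108.4 kip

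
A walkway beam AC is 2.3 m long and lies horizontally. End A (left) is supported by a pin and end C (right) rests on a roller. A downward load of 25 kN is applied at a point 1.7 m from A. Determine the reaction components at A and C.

ΣM about A: C_y·2.3 − 25·1.7 = 0 → C_y = 42.5/2.3 = 18.4783 ≈ 18.48 kN.
ΣF_y = 0: A_y + 18.4783 − 25 = 0 → A_y = 6.522 kN.
ΣF_x = 0: no horizontal applied forces, so A_x = 0.

A_x = 0, A_y = 6.522 kN, C_y = 18.48 kN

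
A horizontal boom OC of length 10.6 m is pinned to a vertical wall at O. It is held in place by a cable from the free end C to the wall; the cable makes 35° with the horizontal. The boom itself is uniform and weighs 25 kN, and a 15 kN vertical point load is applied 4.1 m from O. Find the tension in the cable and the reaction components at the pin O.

T = 31.91 kN, O_x = 26.14 kN, O_y = 21.70 kN

ΣM about O: T·sin35°·10.6 − 25·5.3 − 15·4.1 = 0 → T = 194/(10.6·0.573576) = 31.9084 ≈ 31.91 kN.
ΣF_x = 0: O_x − T·cos35° = 0 → O_x = 31.9084 × 0.819152 = 26.14 kN.
ΣF_y = 0: O_y + T·sin35° − 25 − 15 = 0 → O_y = 40 − 31.9084 × 0.573576 = 21.70 kN.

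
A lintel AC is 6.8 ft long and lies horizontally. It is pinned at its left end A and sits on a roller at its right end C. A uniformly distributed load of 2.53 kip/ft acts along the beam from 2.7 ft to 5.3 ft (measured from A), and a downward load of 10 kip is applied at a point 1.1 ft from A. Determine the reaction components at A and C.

A_x = 0, A_y = 11.09 kip, C_y = 5.487 kip

Resultant of the distributed load: 2.53 × 2.6 = 6.578 kip at 4 ft from A.
Taking moments about A: C_y·6.8 − (2.53·2.6)·4 − 10·1.1 = 0 → C_y = 37.312/6.8 = 5.48706 ≈ 5.487 kip.
ΣF_y = 0: A_y + 5.48706 − 2.53·2.6 − 10 = 0 → A_y = 11.09 kip.
ΣF_x = 0: no horizontal applied forces, so A_x = 0.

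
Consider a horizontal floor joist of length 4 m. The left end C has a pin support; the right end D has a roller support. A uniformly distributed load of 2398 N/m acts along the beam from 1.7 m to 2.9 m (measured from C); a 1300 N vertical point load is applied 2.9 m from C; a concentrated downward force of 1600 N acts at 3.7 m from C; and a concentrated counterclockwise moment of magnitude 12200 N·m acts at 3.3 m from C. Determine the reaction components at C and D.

Resultant of the distributed load: 2398 × 1.2 = 2877.6 N at 2.3 m from C.
Moments about C: D_y·4 − (2398·1.2)·2.3 − 1300·2.9 − 1600·3.7 + 12200 = 0 → D_y = 4108.48/4 = 1027.12 ≈ 1027 N.
ΣF_y = 0: C_y + 1027.12 − 2398·1.2 − 1300 − 1600 = 0 → C_y = 4750 N.
ΣF_x = 0: no horizontal applied forces, so C_x = 0.

C_x = 0, C_y = 4750 N, D_y = 1027 N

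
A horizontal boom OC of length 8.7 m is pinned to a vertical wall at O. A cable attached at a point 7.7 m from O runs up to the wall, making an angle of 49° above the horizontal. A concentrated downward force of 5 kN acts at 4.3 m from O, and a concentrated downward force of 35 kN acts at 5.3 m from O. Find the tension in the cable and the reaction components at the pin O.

ΣM about O: T·sin49°·7.7 − 5·4.3 − 35·5.3 = 0 → T = 207/(7.7·0.75471) = 35.6205 ≈ 35.62 kN.
ΣF_x = 0: O_x − T·cos49° = 0 → O_x = 35.6205 × 0.656059 = 23.37 kN.
ΣF_y = 0: O_y + T·sin49° − 5 − 35 = 0 → O_y = 40 − 35.6205 × 0.75471 = 13.12 kN.

T = 35.62 kN, O_x = 23.37 kN, O_y = 13.12 kN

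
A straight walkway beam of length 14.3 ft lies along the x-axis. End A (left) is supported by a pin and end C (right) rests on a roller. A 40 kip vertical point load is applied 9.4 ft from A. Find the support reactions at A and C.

A_x = 0, A_y = 13.71 kip, C_y = 26.29 kip

Moments about A: C_y·14.3 − 40·9.4 = 0 → C_y = 376/14.3 = 26.2937 ≈ 26.29 kip.
ΣF_y = 0: A_y + 26.2937 − 40 = 0 → A_y = 13.71 kip.
ΣF_x = 0: no horizontal applied forces, so A_x = 0.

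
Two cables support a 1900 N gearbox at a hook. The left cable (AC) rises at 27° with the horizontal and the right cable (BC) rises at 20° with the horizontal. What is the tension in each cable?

T_AC = 2441 N, T_BC = 2315 N

ΣF_x = 0: −T_AC·cos27° + T_BC·cos20° = 0 → T_BC = 0.948189·T_AC.
ΣF_y = 0: T_AC·sin27° + T_BC·sin20° = 1900.
Substitute: T_AC·(0.45399 + 0.948189·0.34202) = 1900 → T_AC = 2441.25 ≈ 2441 N.
Then T_BC = 0.948189 × 2441.25 = 2315 N.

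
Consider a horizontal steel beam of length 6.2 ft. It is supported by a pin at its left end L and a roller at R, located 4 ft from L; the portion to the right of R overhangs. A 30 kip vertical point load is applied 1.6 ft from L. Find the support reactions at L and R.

L_x = 0, L_y = 18.00 kip, R_y = 12.00 kip

Moments about L: R_y·4 − 30·1.6 = 0 → R_y = 48/4 = 12.00 kip.
ΣF_y = 0: L_y + 12 − 30 = 0 → L_y = 18.00 kip.
ΣF_x = 0: no horizontal applied forces, so L_x = 0.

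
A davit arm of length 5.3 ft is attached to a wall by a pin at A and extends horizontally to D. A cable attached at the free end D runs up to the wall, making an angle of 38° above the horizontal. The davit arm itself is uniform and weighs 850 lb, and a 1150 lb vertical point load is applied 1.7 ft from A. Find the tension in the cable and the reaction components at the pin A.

ΣM about A: T·sin38°·5.3 − 850·2.65 − 1150·1.7 = 0 → T = 4207.5/(5.3·0.615661) = 1289.46 ≈ 1289 lb.
ΣF_x = 0: A_x − T·cos38° = 0 → A_x = 1289.46 × 0.788011 = 1016 lb.
ΣF_y = 0: A_y + T·sin38° − 850 − 1150 = 0 → A_y = 2000 − 1289.46 × 0.615661 = 1206 lb.

T = 1289 lb, A_x = 1016 lb, A_y = 1206 lb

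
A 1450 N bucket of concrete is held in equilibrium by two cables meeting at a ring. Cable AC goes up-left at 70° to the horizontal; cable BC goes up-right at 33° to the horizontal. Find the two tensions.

T_AC = 1248 N, T_BC = 509.0 N

ΣF_x = 0: −T_AC·cos70° + T_BC·cos33° = 0 → T_BC = 0.407812·T_AC.
ΣF_y = 0: T_AC·sin70° + T_BC·sin33° = 1450.
Substitute: T_AC·(0.939693 + 0.407812·0.544639) = 1450 → T_AC = 1248.06 ≈ 1248 N.
Then T_BC = 0.407812 × 1248.06 = 509.0 N.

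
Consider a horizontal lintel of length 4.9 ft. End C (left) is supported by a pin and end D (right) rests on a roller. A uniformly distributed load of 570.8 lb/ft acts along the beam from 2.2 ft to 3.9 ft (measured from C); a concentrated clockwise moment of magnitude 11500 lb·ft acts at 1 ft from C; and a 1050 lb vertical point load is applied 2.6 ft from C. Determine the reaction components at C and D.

C_x = 0, C_y = -1488 lb, D_y = 3508 lb

Resultant of the distributed load: 570.8 × 1.7 = 970.36 lb at 3.05 ft from C.
ΣM about C: D_y·4.9 − (570.8·1.7)·3.05 − 11500 − 1050·2.6 = 0 → D_y = 17189.598/4.9 = 3508.08 ≈ 3508 lb.
ΣF_y = 0: C_y + 3508.08 − 570.8·1.7 − 1050 = 0 → C_y = -1488 lb.
ΣF_x = 0: no horizontal applied forces, so C_x = 0.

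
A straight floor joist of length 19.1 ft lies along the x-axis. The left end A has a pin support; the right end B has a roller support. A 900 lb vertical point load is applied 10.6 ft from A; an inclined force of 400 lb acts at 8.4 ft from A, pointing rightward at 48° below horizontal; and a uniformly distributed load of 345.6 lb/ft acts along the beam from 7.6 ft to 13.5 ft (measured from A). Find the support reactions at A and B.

A_x = -267.7 lb, A_y = 1480 lb, B_y = 1756 lb

Resultant of the distributed load: 345.6 × 5.9 = 2039.04 lb at 10.55 ft from A.
Moments about A: B_y·19.1 − 900·10.6 − 400·sin48°·8.4 − (345.6·5.9)·10.55 = 0 → B_y = 33548.8/19.1 = 1756.48 ≈ 1756 lb.
ΣF_y = 0: A_y + 1756.48 − 900 − 400·sin48° − 345.6·5.9 = 0 → A_y = 1480 lb.
ΣF_x = 0: A_x + 400·cos48° = 0 → A_x = -267.7 lb.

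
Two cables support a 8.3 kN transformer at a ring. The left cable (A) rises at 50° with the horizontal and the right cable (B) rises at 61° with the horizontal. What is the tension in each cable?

T_A = 4.310 kN, T_B = 5.715 kN

ΣF_x = 0: −T_A·cos50° + T_B·cos61° = 0 → T_B = 1.32586·T_A.
ΣF_y = 0: T_A·sin50° + T_B·sin61° = 8.3.
Substitute: T_A·(0.766044 + 1.32586·0.87462) = 8.3 → T_A = 4.31019 ≈ 4.310 kN.
Then T_B = 1.32586 × 4.31019 = 5.715 kN.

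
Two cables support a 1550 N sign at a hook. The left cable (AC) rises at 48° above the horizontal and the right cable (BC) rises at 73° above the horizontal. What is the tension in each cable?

T_AC = 528.7 N, T_BC = 1210 N

ΣF_x = 0: −T_AC·cos48° + T_BC·cos73° = 0 → T_BC = 2.28863·T_AC.
ΣF_y = 0: T_AC·sin48° + T_BC·sin73° = 1550.
Substitute: T_AC·(0.743145 + 2.28863·0.956305) = 1550 → T_AC = 528.69 ≈ 528.7 N.
Then T_BC = 2.28863 × 528.69 = 1210 N.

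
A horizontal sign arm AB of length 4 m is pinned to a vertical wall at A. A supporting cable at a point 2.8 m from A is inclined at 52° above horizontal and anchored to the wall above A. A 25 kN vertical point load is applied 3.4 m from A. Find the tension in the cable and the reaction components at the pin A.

T = 38.52 kN, A_x = 23.72 kN, A_y = -5.357 kN

ΣM about A: T·sin52°·2.8 − 25·3.4 = 0 → T = 85/(2.8·0.788011) = 38.5238 ≈ 38.52 kN.
ΣF_x = 0: A_x − T·cos52° = 0 → A_x = 38.5238 × 0.615661 = 23.72 kN.
ΣF_y = 0: A_y + T·sin52° − 25 = 0 → A_y = 25 − 38.5238 × 0.788011 = -5.357 kN.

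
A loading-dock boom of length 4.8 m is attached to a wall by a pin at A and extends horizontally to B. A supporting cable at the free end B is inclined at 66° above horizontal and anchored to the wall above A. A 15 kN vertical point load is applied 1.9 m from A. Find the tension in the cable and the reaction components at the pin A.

ΣM about A: T·sin66°·4.8 − 15·1.9 = 0 → T = 28.5/(4.8·0.913545) = 6.49941 ≈ 6.499 kN.
ΣF_x = 0: A_x − T·cos66° = 0 → A_x = 6.49941 × 0.406737 = 2.644 kN.
ΣF_y = 0: A_y + T·sin66° − 15 = 0 → A_y = 15 − 6.49941 × 0.913545 = 9.062 kN.

T = 6.499 kN, A_x = 2.644 kN, A_y = 9.062 kN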